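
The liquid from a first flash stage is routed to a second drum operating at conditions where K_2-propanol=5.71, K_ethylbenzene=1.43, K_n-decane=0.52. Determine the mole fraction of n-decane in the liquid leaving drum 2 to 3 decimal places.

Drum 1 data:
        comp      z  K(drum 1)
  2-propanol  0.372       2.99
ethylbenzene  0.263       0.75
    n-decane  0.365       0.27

Drum 1:
Material balance + equilibrium reduce to Σ zᵢ(Kᵢ−1)/(1+ψ₁(Kᵢ−1)) = 0.
Feasibility: ΣzᵢKᵢ = 1.408, Σzᵢ/Kᵢ = 1.827 — both > 1, two phases present.
Newton–Raphson from ψ₁ = 0.37:
  ψ₁ = 0.370: g = -0.0111, g' = -0.874 → ψ₁ = 0.357
Converged at ψ₁ = 0.357.
Drum-1 compositions:
  2-propanol: x = 0.217, y = 0.650
  ethylbenzene: x = 0.289, y = 0.217
  n-decane: x = 0.494, y = 0.133
Drum-2 feed = drum-1 liquid: z₂ = (0.2174, 0.2888, 0.4938).
Drum 2:
Material balance + equilibrium reduce to Σ zᵢ(Kᵢ−1)/(1+ψ₂(Kᵢ−1)) = 0.
Feasibility: ΣzᵢKᵢ = 1.911, Σzᵢ/Kᵢ = 1.190 — both > 1, two phases present.
Newton–Raphson from ψ₂ = 0.5:
  ψ₂ = 0.500: g = 0.0956, g' = -0.662 → ψ₂ = 0.644
  ψ₂ = 0.644: g = 0.0078, g' = -0.567 → ψ₂ = 0.658
Converged at ψ₂ = 0.658.
  2-propanol: x = 0.053, y = 0.303
  ethylbenzene: x = 0.225, y = 0.322
  n-decane: x = 0.722, y = 0.375

x_n-decane (drum 2) = 0.722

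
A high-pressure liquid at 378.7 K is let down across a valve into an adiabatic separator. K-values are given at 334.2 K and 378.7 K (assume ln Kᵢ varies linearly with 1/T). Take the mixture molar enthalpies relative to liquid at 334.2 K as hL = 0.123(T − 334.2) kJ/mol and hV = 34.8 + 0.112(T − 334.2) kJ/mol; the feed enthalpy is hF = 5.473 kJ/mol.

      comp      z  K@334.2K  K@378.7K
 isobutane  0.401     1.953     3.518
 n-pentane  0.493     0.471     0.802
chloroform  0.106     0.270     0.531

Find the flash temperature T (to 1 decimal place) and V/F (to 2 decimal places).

Adiabatic flash: solve Rachford–Rice at each trial T, then check hF = ψ·hV(T) + (1−ψ)·hL(T).
  T = 334.2 K: K = (1.953, 0.471, 0.270), RR gives ψ = 0.081, H_out = 2.822 kJ/mol
  T = 378.7 K: K = (3.518, 0.802, 0.531), RR gives ψ = 1.000, H_out = 39.784 kJ/mol
  T = 356.4 K: K = (2.668, 0.625, 0.386), RR gives ψ = 0.585, H_out = 22.937 kJ/mol
  T = 345.3 K: K = (2.294, 0.545, 0.325), RR gives ψ = 0.344, H_out = 13.283 kJ/mol
  T = 339.8 K: K = (2.121, 0.508, 0.297), RR gives ψ = 0.220, H_out = 8.339 kJ/mol
  T = 337.0 K: K = (2.036, 0.489, 0.283), RR gives ψ = 0.153, H_out = 5.664 kJ/mol
  T = 335.6 K: K = (1.994, 0.480, 0.277), RR gives ψ = 0.118, H_out = 4.267 kJ/mol
Linear interpolation between T = 335.6 (H_out = 4.267) and T = 337.0 (H_out = 5.664) on hF = 5.473 gives T ≈ 336.8 K, at which ψ = 0.15.

T = 336.8 K, V/F = 0.15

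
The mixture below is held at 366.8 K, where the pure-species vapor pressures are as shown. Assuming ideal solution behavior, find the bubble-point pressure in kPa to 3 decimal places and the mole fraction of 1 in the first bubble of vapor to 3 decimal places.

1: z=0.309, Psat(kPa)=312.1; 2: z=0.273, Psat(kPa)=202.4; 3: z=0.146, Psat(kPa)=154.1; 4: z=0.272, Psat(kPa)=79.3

At the bubble point ψ → 0, so ΣzᵢKᵢ = 1 with Kᵢ = Pᵢˢᵃᵗ/P ⇒ P = ΣzᵢPᵢˢᵃᵗ.
P = 0.309·312.1 + 0.273·202.4 + 0.146·154.1 + 0.272·79.3 = 195.762 kPa
yᵢ = zᵢPᵢˢᵃᵗ/P ⇒ y_1 = 0.309·312.1/195.762 = 0.493

Pbub = 195.762 kPa, y_1 = 0.493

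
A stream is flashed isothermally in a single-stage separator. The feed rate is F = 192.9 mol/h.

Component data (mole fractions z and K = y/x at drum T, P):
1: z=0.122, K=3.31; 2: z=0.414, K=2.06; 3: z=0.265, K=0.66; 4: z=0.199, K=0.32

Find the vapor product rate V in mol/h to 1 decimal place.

Material balance + equilibrium reduce to Σ zᵢ(Kᵢ−1)/(1+ψ(Kᵢ−1)) = 0.
Check two-phase: ΣzᵢKᵢ = 1.495 > 1 and Σzᵢ/Kᵢ = 1.261 > 1, so g(0) = 0.495 > 0 and g(1) = -0.261 < 0.
Iterate (Newton) starting at ψ = 0.33:
  ψ = 0.330: g = 0.2091, g' = -0.657 → ψ = 0.648
  ψ = 0.648: g = 0.0153, g' = -0.613 → ψ = 0.673
Converged at ψ = 0.673.
Then V = ψ·F = 0.6732·192.9 = 129.9 mol/h and L = F − V = 63.0 mol/h.

V = 129.9 mol/h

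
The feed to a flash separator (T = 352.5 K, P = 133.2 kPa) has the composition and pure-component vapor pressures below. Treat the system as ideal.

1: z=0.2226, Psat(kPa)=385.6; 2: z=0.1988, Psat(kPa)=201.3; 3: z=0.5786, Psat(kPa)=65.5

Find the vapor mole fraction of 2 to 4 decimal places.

y_2 = 0.2585

Raoult's law: Kᵢ = Pᵢˢᵃᵗ/P = Pᵢˢᵃᵗ/133.2.
  K_1 = 385.6/133.2 = 2.894895, K_2 = 201.3/133.2 = 1.511261, K_3 = 65.5/133.2 = 0.491742
Newton iteration, V/F⁰ = 0.5:
  V/F = 0.5000: g = -0.09674, g' = -0.5124 → V/F = 0.3112
  V/F = 0.3112: g = 0.00369, g' = -0.5659 → V/F = 0.3177
Converged at V/F = 0.3177.
Compositions from xᵢ = zᵢ/(1+V/F(Kᵢ−1)), yᵢ = Kᵢxᵢ:
  1: x = 0.1389, y = 0.4022
  2: x = 0.1710, y = 0.2585
  3: x = 0.6900, y = 0.3393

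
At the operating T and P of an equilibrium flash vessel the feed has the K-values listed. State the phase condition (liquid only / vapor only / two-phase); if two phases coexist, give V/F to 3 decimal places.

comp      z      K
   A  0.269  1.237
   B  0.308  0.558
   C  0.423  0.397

liquid only

ΣzᵢKᵢ = 0.673; Σzᵢ/Kᵢ = 1.835.
Since ΣzᵢKᵢ < 1 the mixture is below its bubble point — single liquid phase.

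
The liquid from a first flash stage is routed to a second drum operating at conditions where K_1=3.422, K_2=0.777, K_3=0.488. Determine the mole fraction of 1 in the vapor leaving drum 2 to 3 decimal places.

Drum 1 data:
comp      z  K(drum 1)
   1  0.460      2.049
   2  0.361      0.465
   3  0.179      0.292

Drum 1:
Material balance + equilibrium reduce to Σ zᵢ(Kᵢ−1)/(1+ψ₁(Kᵢ−1)) = 0.
Feasibility: ΣzᵢKᵢ = 1.163, Σzᵢ/Kᵢ = 1.614 — both > 1, two phases present.
Newton–Raphson from ψ₁ = 0.5:
  ψ₁ = 0.500: g = -0.1433, g' = -0.625 → ψ₁ = 0.271
  ψ₁ = 0.271: g = -0.0069, g' = -0.586 → ψ₁ = 0.259
Converged at ψ₁ = 0.259.
Drum-1 compositions:
  1: x = 0.362, y = 0.741
  2: x = 0.419, y = 0.195
  3: x = 0.219, y = 0.064
Drum-2 feed = drum-1 liquid: z₂ = (0.3617, 0.4191, 0.2192).
Drum 2:
Iterate (Newton) starting at ψ₂ = 0.5:
  ψ₂ = 0.500: g = 0.1402, g' = -0.564 → ψ₂ = 0.748
  ψ₂ = 0.748: g = 0.0173, g' = -0.449 → ψ₂ = 0.787
Converged at ψ₂ = 0.787.
  1: x = 0.124, y = 0.426
  2: x = 0.508, y = 0.395
  3: x = 0.367, y = 0.179

y_1 (drum 2) = 0.426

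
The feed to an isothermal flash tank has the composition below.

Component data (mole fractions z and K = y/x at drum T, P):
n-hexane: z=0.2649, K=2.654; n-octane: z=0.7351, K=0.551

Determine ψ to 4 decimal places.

ψ = 0.1455

Rachford–Rice: g(ψ) = Σ zᵢ(Kᵢ−1)/(1+ψ(Kᵢ−1)) = 0.
g(0) = ΣzᵢKᵢ − 1 = 0.1081 and g(1) = 1 − Σzᵢ/Kᵢ = -0.4339, so a root lies in (0, 1).
Newton iteration, ψ⁰ = 0.37:
  ψ = 0.3700: g = -0.12401, g' = -0.4920 → ψ = 0.1180
  ψ = 0.1180: g = 0.01810, g' = -0.6726 → ψ = 0.1449
  ψ = 0.1449: g = 0.00043, g' = -0.6411 → ψ = 0.1455
Converged at ψ = 0.1455.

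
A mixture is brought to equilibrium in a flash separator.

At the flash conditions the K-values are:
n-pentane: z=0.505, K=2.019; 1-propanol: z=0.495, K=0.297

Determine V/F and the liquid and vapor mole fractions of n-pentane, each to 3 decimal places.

Rachford–Rice: g(V/F) = Σ zᵢ(Kᵢ−1)/(1+V/F(Kᵢ−1)) = 0.
Feasibility: ΣzᵢKᵢ = 1.167, Σzᵢ/Kᵢ = 1.917 — both > 1, two phases present.
Iterate (Newton) starting at V/F = 0.53:
  V/F = 0.530: g = -0.2205, g' = -0.843 → V/F = 0.268
  V/F = 0.268: g = -0.0248, g' = -0.695 → V/F = 0.233
Converged at V/F = 0.233.
Compositions from xᵢ = zᵢ/(1+V/F(Kᵢ−1)), yᵢ = Kᵢxᵢ:
  n-pentane: x = 0.408, y = 0.824
  1-propanol: x = 0.592, y = 0.176

V/F = 0.233, x_n-pentane = 0.408, y_n-pentane = 0.824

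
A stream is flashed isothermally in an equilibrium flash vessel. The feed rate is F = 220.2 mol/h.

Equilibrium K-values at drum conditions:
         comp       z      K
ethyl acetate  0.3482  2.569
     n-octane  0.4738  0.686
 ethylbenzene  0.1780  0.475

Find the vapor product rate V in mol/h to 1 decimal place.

Material balance + equilibrium reduce to Σ zᵢ(Kᵢ−1)/(1+ψ(Kᵢ−1)) = 0.
Check two-phase: ΣzᵢKᵢ = 1.3041 > 1 and Σzᵢ/Kᵢ = 1.2009 > 1, so g(0) = 0.3041 > 0 and g(1) = -0.2009 < 0.
Newton–Raphson from ψ = 0.5:
  ψ = 0.5000: g = 0.00296, g' = -0.4251 → ψ = 0.5070
Converged at ψ = 0.5070.
Then V = ψ·F = 0.5070·220.2 = 111.6 mol/h and L = F − V = 108.6 mol/h.

V = 111.6 mol/h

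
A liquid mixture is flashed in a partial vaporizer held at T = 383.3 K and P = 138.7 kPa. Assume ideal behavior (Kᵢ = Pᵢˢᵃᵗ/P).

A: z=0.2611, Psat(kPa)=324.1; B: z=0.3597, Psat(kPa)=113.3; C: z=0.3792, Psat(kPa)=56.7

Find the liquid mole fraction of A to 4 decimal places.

Raoult's law: Kᵢ = Pᵢˢᵃᵗ/P = Pᵢˢᵃᵗ/138.7.
  K_A = 324.1/138.7 = 2.336698, K_B = 113.3/138.7 = 0.816871, K_C = 56.7/138.7 = 0.408796
Newton–Raphson from ψ = 0.5:
  ψ = 0.5000: g = -0.18158, g' = -0.4493 → ψ = 0.0959
  ψ = 0.0959: g = 0.00465, g' = -0.5280 → ψ = 0.1047
  ψ = 0.1047: g = 0.00003, g' = -0.5221 → ψ = 0.1048
Converged at ψ = 0.1048.
Compositions from xᵢ = zᵢ/(1+ψ(Kᵢ−1)), yᵢ = Kᵢxᵢ:
  A: x = 0.2290, y = 0.5352
  B: x = 0.3667, y = 0.2996
  C: x = 0.4042, y = 0.1652

x_A = 0.2290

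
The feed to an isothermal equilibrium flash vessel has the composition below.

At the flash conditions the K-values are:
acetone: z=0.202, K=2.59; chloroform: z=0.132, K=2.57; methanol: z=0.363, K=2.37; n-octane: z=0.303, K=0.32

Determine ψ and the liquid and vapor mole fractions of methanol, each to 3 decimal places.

Let ψ = V/F and solve Σ zᵢ(Kᵢ−1)/(1+ψ(Kᵢ−1)) = 0.
g(0) = ΣzᵢKᵢ − 1 = 0.820 and g(1) = 1 − Σzᵢ/Kᵢ = -0.229, so a root lies in (0, 1).
Newton–Raphson from ψ = 0.47:
  ψ = 0.470: g = 0.3028, g' = -0.830 → ψ = 0.835
  ψ = 0.835: g = -0.0170, g' = -1.053 → ψ = 0.819
Converged at ψ = 0.819.
Compositions from xᵢ = zᵢ/(1+ψ(Kᵢ−1)), yᵢ = Kᵢxᵢ:
  acetone: x = 0.088, y = 0.227
  chloroform: x = 0.058, y = 0.148
  methanol: x = 0.171, y = 0.406
  n-octane: x = 0.683, y = 0.219

ψ = 0.819, x_methanol = 0.171, y_methanol = 0.406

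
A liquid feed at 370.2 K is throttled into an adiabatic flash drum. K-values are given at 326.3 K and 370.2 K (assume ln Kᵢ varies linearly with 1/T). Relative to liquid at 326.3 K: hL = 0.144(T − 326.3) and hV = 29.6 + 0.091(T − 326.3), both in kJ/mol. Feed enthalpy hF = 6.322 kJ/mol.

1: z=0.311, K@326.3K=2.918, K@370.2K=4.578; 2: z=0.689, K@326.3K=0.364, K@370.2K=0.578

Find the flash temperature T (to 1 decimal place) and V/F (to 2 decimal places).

T = 332.3 K, V/F = 0.19

Adiabatic flash: solve Rachford–Rice at each trial T, then check hF = ψ·hV(T) + (1−ψ)·hL(T).
  T = 326.3 K: K = (2.918, 0.364), RR gives ψ = 0.130, H_out = 3.841 kJ/mol
  T = 370.2 K: K = (4.578, 0.578), RR gives ψ = 0.544, H_out = 21.169 kJ/mol
  T = 348.2 K: K = (3.705, 0.465), RR gives ψ = 0.327, H_out = 12.448 kJ/mol
  T = 337.2 K: K = (3.299, 0.413), RR gives ψ = 0.230, H_out = 8.246 kJ/mol
  T = 331.8 K: K = (3.108, 0.388), RR gives ψ = 0.182, H_out = 6.112 kJ/mol
  T = 334.5 K: K = (3.203, 0.401), RR gives ψ = 0.206, H_out = 7.188 kJ/mol
  T = 333.1 K: K = (3.153, 0.394), RR gives ψ = 0.193, H_out = 6.633 kJ/mol
Linear interpolation between T = 331.8 (H_out = 6.112) and T = 333.1 (H_out = 6.633) on hF = 6.322 gives T ≈ 332.3 K, at which ψ = 0.19.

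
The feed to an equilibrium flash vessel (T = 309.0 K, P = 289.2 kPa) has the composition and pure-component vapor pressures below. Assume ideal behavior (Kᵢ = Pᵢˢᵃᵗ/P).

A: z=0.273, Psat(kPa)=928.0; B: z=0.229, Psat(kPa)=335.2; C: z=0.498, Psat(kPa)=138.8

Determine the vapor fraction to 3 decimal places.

Raoult's law: Kᵢ = Pᵢˢᵃᵗ/P = Pᵢˢᵃᵗ/289.2.
  K_A = 928.0/289.2 = 3.20885, K_B = 335.2/289.2 = 1.15906, K_C = 138.8/289.2 = 0.47994
Newton iteration, ψ⁰ = 0.5:
  ψ = 0.500: g = -0.0297, g' = -0.552 → ψ = 0.446
  ψ = 0.446: g = 0.0005, g' = -0.571 → ψ = 0.447
Converged at ψ = 0.447.

ψ = 0.447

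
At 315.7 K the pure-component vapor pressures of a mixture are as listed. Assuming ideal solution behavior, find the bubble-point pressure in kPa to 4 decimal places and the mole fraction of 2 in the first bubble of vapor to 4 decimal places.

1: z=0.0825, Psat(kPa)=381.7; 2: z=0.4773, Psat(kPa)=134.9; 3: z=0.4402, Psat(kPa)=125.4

Pbub = 151.0791 kPa, y_2 = 0.4262

At the bubble point ψ → 0, so ΣzᵢKᵢ = 1 with Kᵢ = Pᵢˢᵃᵗ/P ⇒ P = ΣzᵢPᵢˢᵃᵗ.
P = 0.0825·381.7 + 0.4773·134.9 + 0.4402·125.4 = 151.0791 kPa
yᵢ = zᵢPᵢˢᵃᵗ/P ⇒ y_2 = 0.4773·134.9/151.0791 = 0.4262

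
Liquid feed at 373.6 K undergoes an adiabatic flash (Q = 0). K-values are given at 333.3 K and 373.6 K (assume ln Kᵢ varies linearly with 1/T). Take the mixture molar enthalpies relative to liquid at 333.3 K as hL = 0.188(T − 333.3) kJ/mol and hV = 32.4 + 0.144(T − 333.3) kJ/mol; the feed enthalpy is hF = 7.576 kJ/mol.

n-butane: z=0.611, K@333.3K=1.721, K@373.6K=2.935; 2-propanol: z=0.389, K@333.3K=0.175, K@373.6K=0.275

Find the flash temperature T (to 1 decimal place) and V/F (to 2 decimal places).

T = 334.6 K, V/F = 0.23

Adiabatic flash: solve Rachford–Rice at each trial T, then check hF = ψ·hV(T) + (1−ψ)·hL(T).
  T = 333.3 K: K = (1.721, 0.175), RR gives ψ = 0.201, H_out = 6.515 kJ/mol
  T = 373.6 K: K = (2.935, 0.275), RR gives ψ = 0.642, H_out = 27.230 kJ/mol
  T = 353.5 K: K = (2.283, 0.222), RR gives ψ = 0.483, H_out = 19.005 kJ/mol
  T = 343.4 K: K = (1.991, 0.198), RR gives ψ = 0.369, H_out = 13.694 kJ/mol
  T = 338.4 K: K = (1.854, 0.186), RR gives ψ = 0.296, H_out = 10.471 kJ/mol
  T = 335.9 K: K = (1.788, 0.181), RR gives ψ = 0.252, H_out = 8.634 kJ/mol
  T = 334.6 K: K = (1.754, 0.178), RR gives ψ = 0.228, H_out = 7.604 kJ/mol
Linear interpolation between T = 333.3 (H_out = 6.515) and T = 334.6 (H_out = 7.604) on hF = 7.576 gives T ≈ 334.6 K, at which ψ = 0.23.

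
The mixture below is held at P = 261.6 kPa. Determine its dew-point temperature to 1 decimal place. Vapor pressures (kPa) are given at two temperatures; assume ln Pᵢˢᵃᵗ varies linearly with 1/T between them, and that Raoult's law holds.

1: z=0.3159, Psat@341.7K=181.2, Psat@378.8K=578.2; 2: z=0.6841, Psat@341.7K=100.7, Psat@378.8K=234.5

Dew-point temperature: Σzᵢ·P/Pᵢˢᵃᵗ(T) = 1. Interpolate ln Pᵢˢᵃᵗ = aᵢ + bᵢ/T.
  T = 341.7 K: ΣzᵢP/Pᵢˢᵃᵗ = 2.2332
  T = 378.8 K: ΣzᵢP/Pᵢˢᵃᵗ = 0.9061
  T = 360.2 K: ΣzᵢP/Pᵢˢᵃᵗ = 1.3890
  T = 369.5 K: ΣzᵢP/Pᵢˢᵃᵗ = 1.1154
  T = 374.1 K: ΣzᵢP/Pᵢˢᵃᵗ = 1.0050
  T = 376.5 K: ΣzᵢP/Pᵢˢᵃᵗ = 0.9529
Interpolating between 374.1 K and 376.5 K gives T ≈ 374.3 K.

T = 374.3 K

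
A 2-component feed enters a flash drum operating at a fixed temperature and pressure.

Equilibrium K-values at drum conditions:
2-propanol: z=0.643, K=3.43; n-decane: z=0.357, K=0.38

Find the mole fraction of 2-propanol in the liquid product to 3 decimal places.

Rachford–Rice: g(ψ) = Σ zᵢ(Kᵢ−1)/(1+ψ(Kᵢ−1)) = 0.
Feasibility: ΣzᵢKᵢ = 2.341, Σzᵢ/Kᵢ = 1.127 — both > 1, two phases present.
Iterate (Newton) starting at ψ = 0.5:
  ψ = 0.500: g = 0.3846, g' = -1.062 → ψ = 0.862
  ψ = 0.862: g = 0.0293, g' = -1.030 → ψ = 0.891
  ψ = 0.891: g = -0.0005, g' = -1.064 → ψ = 0.890
Converged at ψ = 0.890.
Compositions from xᵢ = zᵢ/(1+ψ(Kᵢ−1)), yᵢ = Kᵢxᵢ:
  2-propanol: x = 0.203, y = 0.697
  n-decane: x = 0.797, y = 0.303

x_2-propanol = 0.203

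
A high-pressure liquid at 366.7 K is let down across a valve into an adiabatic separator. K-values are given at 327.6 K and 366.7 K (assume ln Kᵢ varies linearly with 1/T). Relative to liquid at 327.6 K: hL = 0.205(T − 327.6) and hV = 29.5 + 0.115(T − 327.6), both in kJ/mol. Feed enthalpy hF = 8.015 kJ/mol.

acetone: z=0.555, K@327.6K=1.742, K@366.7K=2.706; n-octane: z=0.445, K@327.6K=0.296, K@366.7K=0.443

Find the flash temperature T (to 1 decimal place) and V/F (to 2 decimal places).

Adiabatic flash: solve Rachford–Rice at each trial T, then check hF = ψ·hV(T) + (1−ψ)·hL(T).
  T = 327.6 K: K = (1.742, 0.296), RR gives ψ = 0.189, H_out = 5.564 kJ/mol
  T = 366.7 K: K = (2.706, 0.443), RR gives ψ = 0.736, H_out = 27.126 kJ/mol
  T = 347.1 K: K = (2.197, 0.366), RR gives ψ = 0.504, H_out = 17.973 kJ/mol
  T = 337.4 K: K = (1.964, 0.330), RR gives ψ = 0.367, H_out = 12.518 kJ/mol
  T = 332.5 K: K = (1.851, 0.313), RR gives ψ = 0.285, H_out = 9.289 kJ/mol
  T = 330.1 K: K = (1.797, 0.305), RR gives ψ = 0.240, H_out = 7.539 kJ/mol
  T = 331.3 K: K = (1.824, 0.309), RR gives ψ = 0.263, H_out = 8.430 kJ/mol
Linear interpolation between T = 330.1 (H_out = 7.539) and T = 331.3 (H_out = 8.430) on hF = 8.015 gives T ≈ 330.7 K, at which ψ = 0.25.

T = 330.7 K, V/F = 0.25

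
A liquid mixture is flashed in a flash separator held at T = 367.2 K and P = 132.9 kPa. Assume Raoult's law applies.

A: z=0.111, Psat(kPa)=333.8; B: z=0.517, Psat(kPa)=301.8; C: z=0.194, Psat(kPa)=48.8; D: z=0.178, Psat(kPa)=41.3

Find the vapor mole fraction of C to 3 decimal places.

Raoult's law: Kᵢ = Pᵢˢᵃᵗ/P = Pᵢˢᵃᵗ/132.9.
  K_A = 333.8/132.9 = 2.51166, K_B = 301.8/132.9 = 2.27088, K_C = 48.8/132.9 = 0.36719, K_D = 41.3/132.9 = 0.31076
Rachford–Rice: g(V/F) = Σ zᵢ(Kᵢ−1)/(1+V/F(Kᵢ−1)) = 0.
g(0) = ΣzᵢKᵢ − 1 = 0.579 and g(1) = 1 − Σzᵢ/Kᵢ = -0.373, so a root lies in (0, 1).
Iterate (Newton) starting at V/F = 0.5:
  V/F = 0.500: g = 0.1305, g' = -0.758 → V/F = 0.672
  V/F = 0.672: g = -0.0048, g' = -0.834 → V/F = 0.667
Converged at V/F = 0.667.
Compositions from xᵢ = zᵢ/(1+V/F(Kᵢ−1)), yᵢ = Kᵢxᵢ:
  A: x = 0.055, y = 0.139
  B: x = 0.280, y = 0.636
  C: x = 0.336, y = 0.123
  D: x = 0.329, y = 0.102

y_C = 0.123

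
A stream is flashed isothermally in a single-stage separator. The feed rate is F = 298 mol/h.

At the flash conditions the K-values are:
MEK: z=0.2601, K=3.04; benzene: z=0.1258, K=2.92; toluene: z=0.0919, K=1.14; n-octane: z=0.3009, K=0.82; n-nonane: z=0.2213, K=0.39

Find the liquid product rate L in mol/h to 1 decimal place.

L = 69.6 mol/h

Let β = V/F and solve Σ zᵢ(Kᵢ−1)/(1+β(Kᵢ−1)) = 0.
g(0) = ΣzᵢKᵢ − 1 = 0.5959 and g(1) = 1 − Σzᵢ/Kᵢ = -0.1436, so a root lies in (0, 1).
Newton–Raphson from β = 0.54:
  β = 0.5400: g = 0.12173, g' = -0.5535 → β = 0.7599
  β = 0.7599: g = 0.00352, g' = -0.5438 → β = 0.7664
Converged at β = 0.7664.
Then V = β·F = 0.7664·298 = 228.4 mol/h and L = F − V = 69.6 mol/h.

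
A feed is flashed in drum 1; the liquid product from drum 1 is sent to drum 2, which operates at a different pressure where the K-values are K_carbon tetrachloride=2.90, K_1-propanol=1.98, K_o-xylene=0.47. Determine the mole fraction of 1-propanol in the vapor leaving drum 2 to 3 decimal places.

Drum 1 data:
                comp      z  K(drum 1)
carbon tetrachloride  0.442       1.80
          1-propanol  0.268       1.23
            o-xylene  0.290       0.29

Drum 1:
Rachford–Rice: g(ψ₁) = Σ zᵢ(Kᵢ−1)/(1+ψ₁(Kᵢ−1)) = 0.
Feasibility: ΣzᵢKᵢ = 1.209, Σzᵢ/Kᵢ = 1.463 — both > 1, two phases present.
Iterate (Newton) starting at ψ₁ = 0.42:
  ψ₁ = 0.420: g = 0.0275, g' = -0.467 → ψ₁ = 0.479
  ψ₁ = 0.479: g = -0.0008, g' = -0.495 → ψ₁ = 0.477
Converged at ψ₁ = 0.477.
Drum-1 compositions:
  carbon tetrachloride: x = 0.320, y = 0.576
  1-propanol: x = 0.241, y = 0.297
  o-xylene: x = 0.439, y = 0.127
Drum-2 feed = drum-1 liquid: z₂ = (0.3199, 0.2415, 0.4386).
Drum 2:
Rachford–Rice: g(ψ₂) = Σ zᵢ(Kᵢ−1)/(1+ψ₂(Kᵢ−1)) = 0.
g(0) = ΣzᵢKᵢ − 1 = 0.612 and g(1) = 1 − Σzᵢ/Kᵢ = -0.166, so a root lies in (0, 1).
Newton iteration, ψ₂⁰ = 0.45:
  ψ₂ = 0.450: g = 0.1866, g' = -0.660 → ψ₂ = 0.733
  ψ₂ = 0.733: g = 0.0117, g' = -0.610 → ψ₂ = 0.752
Converged at ψ₂ = 0.752.
  carbon tetrachloride: x = 0.132, y = 0.382
  1-propanol: x = 0.139, y = 0.275
  o-xylene: x = 0.729, y = 0.343

y_1-propanol (drum 2) = 0.275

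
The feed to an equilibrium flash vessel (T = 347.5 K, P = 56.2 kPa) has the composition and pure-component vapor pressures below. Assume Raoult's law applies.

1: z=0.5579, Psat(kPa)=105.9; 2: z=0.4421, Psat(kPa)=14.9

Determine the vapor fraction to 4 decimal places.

ψ = 0.2593

Raoult's law: Kᵢ = Pᵢˢᵃᵗ/P = Pᵢˢᵃᵗ/56.2.
  K_1 = 105.9/56.2 = 1.884342, K_2 = 14.9/56.2 = 0.265125
Rachford–Rice: g(ψ) = Σ zᵢ(Kᵢ−1)/(1+ψ(Kᵢ−1)) = 0.
Check two-phase: ΣzᵢKᵢ = 1.1685 > 1 and Σzᵢ/Kᵢ = 1.9636 > 1, so g(0) = 0.1685 > 0 and g(1) = -0.9636 < 0.
Iterate (Newton) starting at ψ = 0.5:
  ψ = 0.5000: g = -0.17150, g' = -0.8065 → ψ = 0.2873
  ψ = 0.2873: g = -0.01845, g' = -0.6611 → ψ = 0.2594
  ψ = 0.2594: g = -0.00012, g' = -0.6531 → ψ = 0.2593
Converged at ψ = 0.2593.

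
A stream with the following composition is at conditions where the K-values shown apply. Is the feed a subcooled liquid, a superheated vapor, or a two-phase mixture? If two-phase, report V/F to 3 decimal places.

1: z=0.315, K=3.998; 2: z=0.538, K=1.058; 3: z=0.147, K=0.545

ΣzᵢKᵢ = 1.909; Σzᵢ/Kᵢ = 0.857.
Since Σzᵢ/Kᵢ < 1 the mixture is above its dew point — single vapor phase.

superheated vapor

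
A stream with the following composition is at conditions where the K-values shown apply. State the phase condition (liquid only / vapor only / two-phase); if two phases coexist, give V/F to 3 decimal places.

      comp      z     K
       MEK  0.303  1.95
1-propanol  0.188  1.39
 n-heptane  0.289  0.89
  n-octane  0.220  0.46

two-phase, V/F = 0.718

ΣzᵢKᵢ = 1.211; Σzᵢ/Kᵢ = 1.094.
Both exceed 1, so a two-phase solution exists.
Rachford–Rice: g(ψ) = Σ zᵢ(Kᵢ−1)/(1+ψ(Kᵢ−1)) = 0.
Newton iteration, ψ⁰ = 0.5:
  ψ = 0.500: g = 0.0601, g' = -0.270 → ψ = 0.723
  ψ = 0.723: g = -0.0015, g' = -0.290 → ψ = 0.718
Converged at ψ = 0.718.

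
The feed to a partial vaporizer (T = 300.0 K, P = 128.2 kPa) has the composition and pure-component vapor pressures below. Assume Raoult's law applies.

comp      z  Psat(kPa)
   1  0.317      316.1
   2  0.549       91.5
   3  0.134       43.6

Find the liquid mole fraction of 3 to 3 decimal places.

Raoult's law: Kᵢ = Pᵢˢᵃᵗ/P = Pᵢˢᵃᵗ/128.2.
  K_1 = 316.1/128.2 = 2.46568, K_2 = 91.5/128.2 = 0.71373, K_3 = 43.6/128.2 = 0.34009
Material balance + equilibrium reduce to Σ zᵢ(Kᵢ−1)/(1+β(Kᵢ−1)) = 0.
Check two-phase: ΣzᵢKᵢ = 1.219 > 1 and Σzᵢ/Kᵢ = 1.292 > 1, so g(0) = 0.219 > 0 and g(1) = -0.292 < 0.
Newton–Raphson from β = 0.5:
  β = 0.500: g = -0.0473, g' = -0.418 → β = 0.387
  β = 0.387: g = 0.0010, g' = -0.439 → β = 0.389
Converged at β = 0.389.
Compositions from xᵢ = zᵢ/(1+β(Kᵢ−1)), yᵢ = Kᵢxᵢ:
  1: x = 0.202, y = 0.498
  2: x = 0.618, y = 0.441
  3: x = 0.180, y = 0.061

x_3 = 0.180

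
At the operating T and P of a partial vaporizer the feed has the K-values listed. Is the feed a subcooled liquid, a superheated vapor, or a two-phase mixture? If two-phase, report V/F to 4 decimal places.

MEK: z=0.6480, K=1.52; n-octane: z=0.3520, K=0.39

two-phase, V/F = 0.3854

ΣzᵢKᵢ = 1.1222; Σzᵢ/Kᵢ = 1.3289.
Both exceed 1, so a two-phase solution exists.
Let ψ = V/F and solve Σ zᵢ(Kᵢ−1)/(1+ψ(Kᵢ−1)) = 0.
Newton iteration, ψ⁰ = 0.5:
  ψ = 0.5000: g = -0.04152, g' = -0.3815 → ψ = 0.3912
  ψ = 0.3912: g = -0.00201, g' = -0.3469 → ψ = 0.3854
Converged at ψ = 0.3854.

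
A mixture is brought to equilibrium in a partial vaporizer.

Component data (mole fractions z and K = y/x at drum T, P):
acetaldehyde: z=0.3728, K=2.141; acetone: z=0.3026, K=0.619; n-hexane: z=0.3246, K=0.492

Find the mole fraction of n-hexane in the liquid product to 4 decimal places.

Newton iteration, ψ⁰ = 0.32:
  ψ = 0.3200: g = -0.01661, g' = -0.4369 → ψ = 0.2820
  ψ = 0.2820: g = 0.00019, g' = -0.4471 → ψ = 0.2824
Converged at ψ = 0.2824.
Compositions from xᵢ = zᵢ/(1+ψ(Kᵢ−1)), yᵢ = Kᵢxᵢ:
  acetaldehyde: x = 0.2820, y = 0.6037
  acetone: x = 0.3391, y = 0.2099
  n-hexane: x = 0.3790, y = 0.1865

x_n-hexane = 0.3790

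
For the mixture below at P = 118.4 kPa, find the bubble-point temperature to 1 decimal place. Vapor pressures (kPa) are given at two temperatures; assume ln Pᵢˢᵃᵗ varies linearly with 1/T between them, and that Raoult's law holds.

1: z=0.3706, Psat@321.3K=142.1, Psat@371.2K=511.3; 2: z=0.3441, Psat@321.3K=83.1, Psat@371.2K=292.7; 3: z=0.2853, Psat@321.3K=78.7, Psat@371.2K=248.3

Bubble-point temperature: ΣzᵢPᵢˢᵃᵗ(T) = P. Interpolate ln Pᵢˢᵃᵗ = aᵢ + bᵢ/T.
  T = 321.3 K: ΣzᵢPᵢˢᵃᵗ = 103.71 kPa
  T = 371.2 K: ΣzᵢPᵢˢᵃᵗ = 361.05 kPa
  T = 346.2 K: ΣzᵢPᵢˢᵃᵗ = 202.08 kPa
  T = 333.8 K: ΣzᵢPᵢˢᵃᵗ = 146.76 kPa
  T = 327.6 K: ΣzᵢPᵢˢᵃᵗ = 123.95 kPa
  T = 324.5 K: ΣzᵢPᵢˢᵃᵗ = 113.64 kPa
  T = 326.1 K: ΣzᵢPᵢˢᵃᵗ = 118.87 kPa
Interpolating between 324.5 K and 326.1 K gives T ≈ 326.0 K.

T = 326.0 K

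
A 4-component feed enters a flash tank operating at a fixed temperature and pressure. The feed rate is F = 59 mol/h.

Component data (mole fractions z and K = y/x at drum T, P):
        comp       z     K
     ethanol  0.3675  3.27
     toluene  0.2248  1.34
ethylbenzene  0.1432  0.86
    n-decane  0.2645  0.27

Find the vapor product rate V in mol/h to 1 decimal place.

V = 39.1 mol/h

Newton–Raphson from ψ = 0.5:
  ψ = 0.5000: g = 0.13044, g' = -0.7872 → ψ = 0.6657
  ψ = 0.6657: g = -0.00319, g' = -0.8544 → ψ = 0.6620
Converged at ψ = 0.6620.
Then V = ψ·F = 0.6620·59 = 39.1 mol/h and L = F − V = 19.9 mol/h.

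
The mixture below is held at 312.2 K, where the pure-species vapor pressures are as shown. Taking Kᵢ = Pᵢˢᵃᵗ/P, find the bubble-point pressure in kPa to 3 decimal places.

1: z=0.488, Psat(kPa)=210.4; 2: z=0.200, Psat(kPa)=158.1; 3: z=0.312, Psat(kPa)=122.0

Pbub = 172.359 kPa

At the bubble point ψ → 0, so ΣzᵢKᵢ = 1 with Kᵢ = Pᵢˢᵃᵗ/P ⇒ P = ΣzᵢPᵢˢᵃᵗ.
P = 0.488·210.4 + 0.200·158.1 + 0.312·122.0 = 172.359 kPa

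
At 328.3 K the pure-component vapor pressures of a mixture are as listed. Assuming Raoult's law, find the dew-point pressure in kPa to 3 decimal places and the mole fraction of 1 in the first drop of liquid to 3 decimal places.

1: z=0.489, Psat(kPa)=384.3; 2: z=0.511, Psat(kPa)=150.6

At the dew point ψ → 1, so Σzᵢ/Kᵢ = 1 with Kᵢ = Pᵢˢᵃᵗ/P ⇒ 1/P = Σzᵢ/Pᵢˢᵃᵗ.
1/P = 0.489/384.3 + 0.511/150.6 = 0.004666 ⇒ P = 214.338 kPa
xᵢ = zᵢP/Pᵢˢᵃᵗ ⇒ x_1 = 0.489·214.338/384.3 = 0.273

Pdew = 214.338 kPa, x_1 = 0.273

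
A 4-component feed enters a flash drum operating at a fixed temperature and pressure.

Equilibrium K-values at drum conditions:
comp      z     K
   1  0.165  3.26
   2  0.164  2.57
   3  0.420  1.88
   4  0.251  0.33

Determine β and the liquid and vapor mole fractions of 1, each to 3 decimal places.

β = 0.912, x_1 = 0.054, y_1 = 0.176

Rachford–Rice: g(β) = Σ zᵢ(Kᵢ−1)/(1+β(Kᵢ−1)) = 0.
Feasibility: ΣzᵢKᵢ = 1.832, Σzᵢ/Kᵢ = 1.098 — both > 1, two phases present.
Newton iteration, β⁰ = 0.43:
  β = 0.430: g = 0.3747, g' = -0.754 → β = 0.927
  β = 0.927: g = -0.0147, g' = -1.038 → β = 0.913
  β = 0.913: g = -0.0002, g' = -1.005 → β = 0.912
Converged at β = 0.912.
Compositions from xᵢ = zᵢ/(1+β(Kᵢ−1)), yᵢ = Kᵢxᵢ:
  1: x = 0.054, y = 0.176
  2: x = 0.067, y = 0.173
  3: x = 0.233, y = 0.438
  4: x = 0.646, y = 0.213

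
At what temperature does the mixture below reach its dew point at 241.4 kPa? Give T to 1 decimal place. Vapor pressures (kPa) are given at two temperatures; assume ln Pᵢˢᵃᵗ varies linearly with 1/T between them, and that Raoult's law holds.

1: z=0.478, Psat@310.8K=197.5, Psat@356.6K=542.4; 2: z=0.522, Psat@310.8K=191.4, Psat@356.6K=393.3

T = 321.3 K

Dew-point temperature: Σzᵢ·P/Pᵢˢᵃᵗ(T) = 1. Interpolate ln Pᵢˢᵃᵗ = aᵢ + bᵢ/T.
  T = 310.8 K: ΣzᵢP/Pᵢˢᵃᵗ = 1.2426
  T = 356.6 K: ΣzᵢP/Pᵢˢᵃᵗ = 0.5331
  T = 333.7 K: ΣzᵢP/Pᵢˢᵃᵗ = 0.7886
  T = 322.2 K: ΣzᵢP/Pᵢˢᵃᵗ = 0.9822
  T = 316.5 K: ΣzᵢP/Pᵢˢᵃᵗ = 1.1022
  T = 319.4 K: ΣzᵢP/Pᵢˢᵃᵗ = 1.0388
Interpolating between 319.4 K and 322.2 K gives T ≈ 321.3 K.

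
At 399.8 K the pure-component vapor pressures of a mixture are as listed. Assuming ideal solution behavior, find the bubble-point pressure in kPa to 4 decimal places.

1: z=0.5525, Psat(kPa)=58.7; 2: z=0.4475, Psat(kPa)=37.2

At the bubble point ψ → 0, so ΣzᵢKᵢ = 1 with Kᵢ = Pᵢˢᵃᵗ/P ⇒ P = ΣzᵢPᵢˢᵃᵗ.
P = 0.5525·58.7 + 0.4475·37.2 = 49.0787 kPa

Pbub = 49.0787 kPa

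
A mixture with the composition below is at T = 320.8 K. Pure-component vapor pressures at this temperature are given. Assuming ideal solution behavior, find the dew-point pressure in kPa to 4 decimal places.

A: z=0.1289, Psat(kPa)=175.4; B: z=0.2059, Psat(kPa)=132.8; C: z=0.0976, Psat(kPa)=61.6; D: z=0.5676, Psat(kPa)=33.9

At the dew point ψ → 1, so Σzᵢ/Kᵢ = 1 with Kᵢ = Pᵢˢᵃᵗ/P ⇒ 1/P = Σzᵢ/Pᵢˢᵃᵗ.
1/P = 0.1289/175.4 + 0.2059/132.8 + 0.0976/61.6 + 0.5676/33.9 = 0.0206131 ⇒ P = 48.5128 kPa

Pdew = 48.5128 kPa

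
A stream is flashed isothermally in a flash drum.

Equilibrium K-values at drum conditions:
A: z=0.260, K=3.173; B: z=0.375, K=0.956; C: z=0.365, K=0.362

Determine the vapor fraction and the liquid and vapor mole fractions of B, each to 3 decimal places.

ψ = 0.357, x_B = 0.381, y_B = 0.364

Let ψ = V/F and solve Σ zᵢ(Kᵢ−1)/(1+ψ(Kᵢ−1)) = 0.
Feasibility: ΣzᵢKᵢ = 1.316, Σzᵢ/Kᵢ = 1.482 — both > 1, two phases present.
Newton iteration, ψ⁰ = 0.5:
  ψ = 0.500: g = -0.0880, g' = -0.603 → ψ = 0.354
  ψ = 0.354: g = 0.0018, g' = -0.641 → ψ = 0.357
Converged at ψ = 0.357.
Compositions from xᵢ = zᵢ/(1+ψ(Kᵢ−1)), yᵢ = Kᵢxᵢ:
  A: x = 0.146, y = 0.465
  B: x = 0.381, y = 0.364
  C: x = 0.473, y = 0.171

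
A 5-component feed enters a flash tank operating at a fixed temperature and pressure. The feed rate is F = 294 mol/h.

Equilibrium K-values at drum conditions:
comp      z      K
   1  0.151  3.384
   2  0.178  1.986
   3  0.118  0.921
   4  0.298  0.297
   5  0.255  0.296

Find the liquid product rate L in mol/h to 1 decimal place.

Newton iteration, ψ⁰ = 0.61:
  ψ = 0.610: g = -0.4349, g' = -1.050 → ψ = 0.196
  ψ = 0.196: g = -0.0682, g' = -0.889 → ψ = 0.119
  ψ = 0.119: g = 0.0033, g' = -0.986 → ψ = 0.123
Converged at ψ = 0.123.
Then V = ψ·F = 0.1226·294 = 36.0 mol/h and L = F − V = 258.0 mol/h.

L = 258.0 mol/h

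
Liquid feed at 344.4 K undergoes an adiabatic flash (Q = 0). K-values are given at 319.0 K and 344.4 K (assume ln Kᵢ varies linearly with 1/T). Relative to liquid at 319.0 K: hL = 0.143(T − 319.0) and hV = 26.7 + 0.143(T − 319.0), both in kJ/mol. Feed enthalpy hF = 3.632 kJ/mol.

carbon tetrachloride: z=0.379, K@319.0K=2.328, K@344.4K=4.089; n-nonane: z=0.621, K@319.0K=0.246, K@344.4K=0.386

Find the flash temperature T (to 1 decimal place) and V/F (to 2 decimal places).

T = 322.9 K, V/F = 0.12

Adiabatic flash: solve Rachford–Rice at each trial T, then check hF = ψ·hV(T) + (1−ψ)·hL(T).
  T = 319.0 K: K = (2.328, 0.246), RR gives ψ = 0.035, H_out = 0.935 kJ/mol
  T = 344.4 K: K = (4.089, 0.386), RR gives ψ = 0.416, H_out = 14.745 kJ/mol
  T = 331.7 K: K = (3.119, 0.311), RR gives ψ = 0.257, H_out = 8.674 kJ/mol
  T = 325.4 K: K = (2.705, 0.277), RR gives ψ = 0.160, H_out = 5.196 kJ/mol
  T = 322.2 K: K = (2.511, 0.261), RR gives ψ = 0.102, H_out = 3.188 kJ/mol
  T = 323.8 K: K = (2.607, 0.269), RR gives ψ = 0.132, H_out = 4.218 kJ/mol
Linear interpolation between T = 322.2 (H_out = 3.188) and T = 323.8 (H_out = 4.218) on hF = 3.632 gives T ≈ 322.9 K, at which ψ = 0.12.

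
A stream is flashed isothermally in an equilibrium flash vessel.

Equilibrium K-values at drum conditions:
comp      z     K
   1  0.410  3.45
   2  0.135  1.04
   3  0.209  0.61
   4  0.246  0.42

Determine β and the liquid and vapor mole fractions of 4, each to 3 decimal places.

β = 0.736, x_4 = 0.429, y_4 = 0.180

Let β = V/F and solve Σ zᵢ(Kᵢ−1)/(1+β(Kᵢ−1)) = 0.
Feasibility: ΣzᵢKᵢ = 1.786, Σzᵢ/Kᵢ = 1.177 — both > 1, two phases present.
Newton–Raphson from β = 0.5:
  β = 0.500: g = 0.1545, g' = -0.711 → β = 0.718
  β = 0.718: g = 0.0119, g' = -0.628 → β = 0.736
Converged at β = 0.736.
Compositions from xᵢ = zᵢ/(1+β(Kᵢ−1)), yᵢ = Kᵢxᵢ:
  1: x = 0.146, y = 0.504
  2: x = 0.131, y = 0.136
  3: x = 0.293, y = 0.179
  4: x = 0.429, y = 0.180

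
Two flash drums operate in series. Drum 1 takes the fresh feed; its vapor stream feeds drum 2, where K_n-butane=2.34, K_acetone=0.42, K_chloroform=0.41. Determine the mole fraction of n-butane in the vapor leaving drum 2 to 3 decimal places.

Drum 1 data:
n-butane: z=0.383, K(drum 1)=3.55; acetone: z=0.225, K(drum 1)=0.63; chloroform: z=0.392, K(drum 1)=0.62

Drum 1:
Let ψ₁ = V/F and solve Σ zᵢ(Kᵢ−1)/(1+ψ₁(Kᵢ−1)) = 0.
Check two-phase: ΣzᵢKᵢ = 1.744 > 1 and Σzᵢ/Kᵢ = 1.097 > 1, so g(0) = 0.744 > 0 and g(1) = -0.097 < 0.
Iterate (Newton) starting at ψ₁ = 0.5:
  ψ₁ = 0.500: g = 0.1432, g' = -0.614 → ψ₁ = 0.733
  ψ₁ = 0.733: g = 0.0195, g' = -0.469 → ψ₁ = 0.775
  ψ₁ = 0.775: g = 0.0003, g' = -0.455 → ψ₁ = 0.776
Converged at ψ₁ = 0.776.
Drum-1 compositions:
  n-butane: x = 0.129, y = 0.457
  acetone: x = 0.316, y = 0.199
  chloroform: x = 0.556, y = 0.345
Drum-2 feed = drum-1 vapor: z₂ = (0.4566, 0.1988, 0.3446).
Drum 2:
Let ψ₂ = V/F and solve Σ zᵢ(Kᵢ−1)/(1+ψ₂(Kᵢ−1)) = 0.
g(0) = ΣzᵢKᵢ − 1 = 0.293 and g(1) = 1 − Σzᵢ/Kᵢ = -0.509, so a root lies in (0, 1).
Newton iteration, ψ₂⁰ = 0.58:
  ψ₂ = 0.580: g = -0.1386, g' = -0.689 → ψ₂ = 0.379
  ψ₂ = 0.379: g = -0.0038, g' = -0.670 → ψ₂ = 0.373
Converged at ψ₂ = 0.373.
  n-butane: x = 0.304, y = 0.712
  acetone: x = 0.254, y = 0.107
  chloroform: x = 0.442, y = 0.181

y_n-butane (drum 2) = 0.712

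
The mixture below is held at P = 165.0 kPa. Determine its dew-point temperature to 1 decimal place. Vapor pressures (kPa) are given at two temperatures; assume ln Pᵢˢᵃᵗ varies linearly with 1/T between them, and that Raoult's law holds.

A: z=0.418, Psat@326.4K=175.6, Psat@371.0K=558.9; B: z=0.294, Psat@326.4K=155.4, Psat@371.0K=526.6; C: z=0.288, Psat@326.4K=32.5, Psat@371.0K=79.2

T = 360.6 K

Dew-point temperature: Σzᵢ·P/Pᵢˢᵃᵗ(T) = 1. Interpolate ln Pᵢˢᵃᵗ = aᵢ + bᵢ/T.
  T = 326.4 K: ΣzᵢP/Pᵢˢᵃᵗ = 2.1671
  T = 371.0 K: ΣzᵢP/Pᵢˢᵃᵗ = 0.8155
  T = 348.7 K: ΣzᵢP/Pᵢˢᵃᵗ = 1.2856
  T = 359.9 K: ΣzᵢP/Pᵢˢᵃᵗ = 1.0152
  T = 365.4 K: ΣzᵢP/Pᵢˢᵃᵗ = 0.9092
  T = 362.6 K: ΣzᵢP/Pᵢˢᵃᵗ = 0.9613
  T = 361.2 K: ΣzᵢP/Pᵢˢᵃᵗ = 0.9888
Interpolating between 359.9 K and 361.2 K gives T ≈ 360.6 K.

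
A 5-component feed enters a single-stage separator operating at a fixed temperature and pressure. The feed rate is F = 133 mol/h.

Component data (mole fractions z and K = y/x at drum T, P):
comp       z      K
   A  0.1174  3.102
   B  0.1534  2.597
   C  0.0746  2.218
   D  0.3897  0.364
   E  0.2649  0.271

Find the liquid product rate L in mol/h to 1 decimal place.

L = 116.8 mol/h

Rachford–Rice: g(ψ) = Σ zᵢ(Kᵢ−1)/(1+ψ(Kᵢ−1)) = 0.
Feasibility: ΣzᵢKᵢ = 1.1417, Σzᵢ/Kᵢ = 2.1786 — both > 1, two phases present.
Newton iteration, ψ⁰ = 0.66:
  ψ = 0.6600: g = -0.52633, g' = -1.2089 → ψ = 0.2246
  ψ = 0.2246: g = -0.10080, g' = -0.9354 → ψ = 0.1168
  ψ = 0.1168: g = 0.00527, g' = -1.0492 → ψ = 0.1219
Converged at ψ = 0.1219.
Then V = ψ·F = 0.1219·133 = 16.2 mol/h and L = F − V = 116.8 mol/h.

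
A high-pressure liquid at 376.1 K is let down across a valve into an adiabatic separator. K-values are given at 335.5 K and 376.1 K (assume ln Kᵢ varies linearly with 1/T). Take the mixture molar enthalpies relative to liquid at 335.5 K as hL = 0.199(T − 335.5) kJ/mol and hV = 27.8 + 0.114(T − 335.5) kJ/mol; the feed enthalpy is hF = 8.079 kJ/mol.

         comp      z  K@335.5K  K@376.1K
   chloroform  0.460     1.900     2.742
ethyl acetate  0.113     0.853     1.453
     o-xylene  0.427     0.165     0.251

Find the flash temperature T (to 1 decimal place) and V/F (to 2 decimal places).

T = 347.2 K, V/F = 0.21

Adiabatic flash: solve Rachford–Rice at each trial T, then check hF = ψ·hV(T) + (1−ψ)·hL(T).
  T = 335.5 K: K = (1.900, 0.853, 0.165), RR gives ψ = 0.061, H_out = 1.696 kJ/mol
  T = 376.1 K: K = (2.742, 1.453, 0.251), RR gives ψ = 0.459, H_out = 19.262 kJ/mol
  T = 355.8 K: K = (2.307, 1.130, 0.206), RR gives ψ = 0.301, H_out = 11.888 kJ/mol
  T = 345.6 K: K = (2.098, 0.985, 0.185), RR gives ψ = 0.196, H_out = 7.284 kJ/mol
  T = 350.7 K: K = (2.201, 1.056, 0.195), RR gives ψ = 0.251, H_out = 9.689 kJ/mol
  T = 348.1 K: K = (2.149, 1.020, 0.190), RR gives ψ = 0.224, H_out = 8.491 kJ/mol
  T = 346.9 K: K = (2.124, 1.003, 0.187), RR gives ψ = 0.211, H_out = 7.919 kJ/mol
Linear interpolation between T = 346.9 (H_out = 7.919) and T = 348.1 (H_out = 8.491) on hF = 8.079 gives T ≈ 347.2 K, at which ψ = 0.21.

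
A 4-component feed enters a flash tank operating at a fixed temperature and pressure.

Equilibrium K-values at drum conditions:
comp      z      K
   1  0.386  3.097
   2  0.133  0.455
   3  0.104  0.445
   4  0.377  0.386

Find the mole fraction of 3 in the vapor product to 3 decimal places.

y_3 = 0.058

Let ψ = V/F and solve Σ zᵢ(Kᵢ−1)/(1+ψ(Kᵢ−1)) = 0.
Check two-phase: ΣzᵢKᵢ = 1.448 > 1 and Σzᵢ/Kᵢ = 1.627 > 1, so g(0) = 0.448 > 0 and g(1) = -0.627 < 0.
Iterate (Newton) starting at ψ = 0.5:
  ψ = 0.500: g = -0.1184, g' = -0.836 → ψ = 0.358
  ψ = 0.358: g = 0.0032, g' = -0.898 → ψ = 0.362
Converged at ψ = 0.362.
Compositions from xᵢ = zᵢ/(1+ψ(Kᵢ−1)), yᵢ = Kᵢxᵢ:
  1: x = 0.219, y = 0.680
  2: x = 0.166, y = 0.075
  3: x = 0.130, y = 0.058
  4: x = 0.485, y = 0.187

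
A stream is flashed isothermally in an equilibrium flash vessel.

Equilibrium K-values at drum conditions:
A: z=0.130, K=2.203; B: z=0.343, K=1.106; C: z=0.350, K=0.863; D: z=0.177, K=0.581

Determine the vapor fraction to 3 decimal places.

Rachford–Rice: g(ψ) = Σ zᵢ(Kᵢ−1)/(1+ψ(Kᵢ−1)) = 0.
Feasibility: ΣzᵢKᵢ = 1.071, Σzᵢ/Kᵢ = 1.079 — both > 1, two phases present.
Newton iteration, ψ⁰ = 0.43:
  ψ = 0.430: g = -0.0036, g' = -0.139 → ψ = 0.404
  ψ = 0.404: g = 0.0000, g' = -0.141 → ψ = 0.405
Converged at ψ = 0.405.

ψ = 0.405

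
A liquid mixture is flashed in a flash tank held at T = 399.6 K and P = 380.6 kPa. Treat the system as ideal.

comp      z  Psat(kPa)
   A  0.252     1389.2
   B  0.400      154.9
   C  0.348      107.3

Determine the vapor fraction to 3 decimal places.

ψ = 0.104

Raoult's law: Kᵢ = Pᵢˢᵃᵗ/P = Pᵢˢᵃᵗ/380.6.
  K_A = 1389.2/380.6 = 3.65003, K_B = 154.9/380.6 = 0.40699, K_C = 107.3/380.6 = 0.28192
Iterate (Newton) starting at ψ = 0.5:
  ψ = 0.500: g = -0.4398, g' = -1.048 → ψ = 0.080
  ψ = 0.080: g = 0.0361, g' = -1.559 → ψ = 0.104
Converged at ψ = 0.104.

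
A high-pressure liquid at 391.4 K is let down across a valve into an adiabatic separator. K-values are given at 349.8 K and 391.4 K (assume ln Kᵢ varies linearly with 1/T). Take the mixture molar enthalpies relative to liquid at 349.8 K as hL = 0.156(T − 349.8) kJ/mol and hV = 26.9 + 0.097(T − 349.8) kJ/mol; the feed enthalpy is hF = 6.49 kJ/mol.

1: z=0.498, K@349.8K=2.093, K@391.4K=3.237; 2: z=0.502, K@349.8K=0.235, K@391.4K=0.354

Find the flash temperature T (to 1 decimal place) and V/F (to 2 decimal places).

T = 352.7 K, V/F = 0.23

Adiabatic flash: solve Rachford–Rice at each trial T, then check hF = ψ·hV(T) + (1−ψ)·hL(T).
  T = 349.8 K: K = (2.093, 0.235), RR gives ψ = 0.192, H_out = 5.157 kJ/mol
  T = 391.4 K: K = (3.237, 0.354), RR gives ψ = 0.546, H_out = 19.849 kJ/mol
  T = 370.6 K: K = (2.635, 0.292), RR gives ψ = 0.396, H_out = 13.414 kJ/mol
  T = 360.2 K: K = (2.356, 0.263), RR gives ψ = 0.305, H_out = 9.647 kJ/mol
  T = 355.0 K: K = (2.223, 0.249), RR gives ψ = 0.252, H_out = 7.519 kJ/mol
  T = 352.4 K: K = (2.157, 0.242), RR gives ψ = 0.223, H_out = 6.371 kJ/mol
  T = 353.7 K: K = (2.190, 0.245), RR gives ψ = 0.238, H_out = 6.953 kJ/mol
Linear interpolation between T = 352.4 (H_out = 6.371) and T = 353.7 (H_out = 6.953) on hF = 6.49 gives T ≈ 352.7 K, at which ψ = 0.23.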